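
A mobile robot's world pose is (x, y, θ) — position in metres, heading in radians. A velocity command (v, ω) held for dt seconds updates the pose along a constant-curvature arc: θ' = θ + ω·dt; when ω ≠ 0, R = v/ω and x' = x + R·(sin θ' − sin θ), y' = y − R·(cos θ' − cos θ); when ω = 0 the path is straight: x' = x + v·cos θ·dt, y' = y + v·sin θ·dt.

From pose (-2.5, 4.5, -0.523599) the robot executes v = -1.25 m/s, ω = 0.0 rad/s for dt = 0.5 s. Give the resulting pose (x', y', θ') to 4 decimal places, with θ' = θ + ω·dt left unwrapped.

(-3.0413, 4.8125, -0.5236)

θ' = -0.5236 + 0.0·0.5 = -0.5236
ω = 0 → straight: x' = -2.5 + -1.25·cos(-0.5236)·0.5 = -3.0413
y' = 4.5 + -1.25·sin(-0.5236)·0.5 = 4.8125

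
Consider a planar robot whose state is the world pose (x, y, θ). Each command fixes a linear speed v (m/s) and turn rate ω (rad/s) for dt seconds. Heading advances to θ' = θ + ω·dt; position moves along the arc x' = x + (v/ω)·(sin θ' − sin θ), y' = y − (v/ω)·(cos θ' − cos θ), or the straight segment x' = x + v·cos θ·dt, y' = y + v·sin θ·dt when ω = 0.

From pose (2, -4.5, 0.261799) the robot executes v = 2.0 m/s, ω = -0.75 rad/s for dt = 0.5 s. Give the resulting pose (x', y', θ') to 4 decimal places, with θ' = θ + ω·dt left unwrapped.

θ' = 0.2618 + -0.75·0.5 = -0.1132
R = v/ω = 2.0/-0.75 = -2.6667
x' = 2 + -2.6667·(sin -0.1132 − sin 0.2618) = 2.9914
y' = -4.5 − -2.6667·(cos -0.1132 − cos 0.2618) = -4.4262

(2.9914, -4.4262, -0.1132)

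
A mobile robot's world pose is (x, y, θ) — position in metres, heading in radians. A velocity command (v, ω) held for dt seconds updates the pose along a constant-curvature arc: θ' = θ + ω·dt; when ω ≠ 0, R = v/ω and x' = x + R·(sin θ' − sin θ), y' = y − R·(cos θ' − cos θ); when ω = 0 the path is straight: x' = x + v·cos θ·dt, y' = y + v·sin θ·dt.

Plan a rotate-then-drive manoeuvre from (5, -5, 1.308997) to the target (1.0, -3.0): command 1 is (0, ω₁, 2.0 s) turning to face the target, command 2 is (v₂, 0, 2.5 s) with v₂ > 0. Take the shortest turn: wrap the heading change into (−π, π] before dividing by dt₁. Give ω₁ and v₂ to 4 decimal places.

ω₁ = 0.6845, v₂ = 1.7889

heading to target = atan2(-3−-5, 1−5) = 2.6779
Δθ = wrap(2.6779 − 1.3090) = 1.3689; ω₁ = Δθ/dt₁ = 0.6845
distance = √((1−5)² + (-3−-5)²) = 4.4721; v₂ = distance/dt₂ = 1.7889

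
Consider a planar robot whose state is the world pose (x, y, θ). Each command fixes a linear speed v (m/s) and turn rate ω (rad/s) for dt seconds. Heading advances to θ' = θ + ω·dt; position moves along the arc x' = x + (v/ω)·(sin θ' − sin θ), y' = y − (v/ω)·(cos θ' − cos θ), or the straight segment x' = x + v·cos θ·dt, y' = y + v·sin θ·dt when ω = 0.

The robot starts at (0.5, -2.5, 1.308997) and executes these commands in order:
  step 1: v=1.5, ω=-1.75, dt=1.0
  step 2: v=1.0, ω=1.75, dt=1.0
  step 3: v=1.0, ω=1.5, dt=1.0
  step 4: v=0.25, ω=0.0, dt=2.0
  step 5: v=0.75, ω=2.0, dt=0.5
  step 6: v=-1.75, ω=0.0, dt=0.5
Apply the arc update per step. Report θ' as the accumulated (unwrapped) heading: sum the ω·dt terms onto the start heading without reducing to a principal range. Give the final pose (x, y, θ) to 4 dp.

step 1: θ'=-0.4410 (R=-0.8571) → pose (1.6938, -1.9467, -0.4410)
step 2: θ'=1.3090 (R=0.5714) → pose (2.4897, -1.5778, 1.3090)
step 3: θ'=2.8090 (R=0.6667) → pose (2.0634, -0.7752, 2.8090)
step 4: θ'=2.8090 (straight) → pose (1.5908, -0.6119, 2.8090)
step 5: θ'=3.8090 (R=0.3750) → pose (1.2362, -0.6718, 3.8090)
step 6: θ'=3.8090 (straight) → pose (1.9235, -0.1303, 3.8090)

(1.9235, -0.1303, 3.8090)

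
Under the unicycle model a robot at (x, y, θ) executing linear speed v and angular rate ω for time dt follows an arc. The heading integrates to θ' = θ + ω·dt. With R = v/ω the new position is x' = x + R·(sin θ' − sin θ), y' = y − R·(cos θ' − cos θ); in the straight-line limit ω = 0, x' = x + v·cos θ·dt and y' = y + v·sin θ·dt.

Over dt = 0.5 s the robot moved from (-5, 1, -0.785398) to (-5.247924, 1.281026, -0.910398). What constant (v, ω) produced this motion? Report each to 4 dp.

v = -0.7500, ω = -0.2500

Δθ = -0.910398 − -0.785398 = -0.125000
ω = Δθ/dt = -0.125000/0.5 = -0.2500
R = −Δy/(cos θ' − cos θ) = 3.0000
v = R·ω = 3.0000·-0.2500 = -0.7500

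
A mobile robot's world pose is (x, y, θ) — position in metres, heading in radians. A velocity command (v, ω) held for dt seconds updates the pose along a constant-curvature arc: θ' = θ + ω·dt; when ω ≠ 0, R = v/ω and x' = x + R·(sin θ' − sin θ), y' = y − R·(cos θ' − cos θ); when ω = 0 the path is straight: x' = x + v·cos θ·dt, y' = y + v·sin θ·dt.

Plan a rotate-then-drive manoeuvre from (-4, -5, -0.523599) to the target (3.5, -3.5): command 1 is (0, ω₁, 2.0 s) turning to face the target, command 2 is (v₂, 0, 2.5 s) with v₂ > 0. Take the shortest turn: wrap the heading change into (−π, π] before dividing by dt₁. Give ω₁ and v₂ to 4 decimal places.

ω₁ = 0.3605, v₂ = 3.0594

heading to target = atan2(-3.5−-5, 3.5−-4) = 0.1974
Δθ = wrap(0.1974 − -0.5236) = 0.7210; ω₁ = Δθ/dt₁ = 0.3605
distance = √((3.5−-4)² + (-3.5−-5)²) = 7.6485; v₂ = distance/dt₂ = 3.0594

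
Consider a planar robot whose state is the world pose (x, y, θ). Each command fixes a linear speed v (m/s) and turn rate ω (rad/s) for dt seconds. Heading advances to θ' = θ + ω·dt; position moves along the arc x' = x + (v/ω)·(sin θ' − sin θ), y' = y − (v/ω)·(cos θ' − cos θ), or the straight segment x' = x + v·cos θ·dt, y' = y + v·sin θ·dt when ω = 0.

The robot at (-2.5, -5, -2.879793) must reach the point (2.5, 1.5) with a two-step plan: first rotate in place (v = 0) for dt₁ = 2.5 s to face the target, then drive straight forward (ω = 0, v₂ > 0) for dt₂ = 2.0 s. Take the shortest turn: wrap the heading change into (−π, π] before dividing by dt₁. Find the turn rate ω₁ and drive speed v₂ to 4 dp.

heading to target = atan2(1.5−-5, 2.5−-2.5) = 0.9151
Δθ = wrap(0.9151 − -2.8798) = -2.4883; ω₁ = Δθ/dt₁ = -0.9953
distance = √((2.5−-2.5)² + (1.5−-5)²) = 8.2006; v₂ = distance/dt₂ = 4.1003

ω₁ = -0.9953, v₂ = 4.1003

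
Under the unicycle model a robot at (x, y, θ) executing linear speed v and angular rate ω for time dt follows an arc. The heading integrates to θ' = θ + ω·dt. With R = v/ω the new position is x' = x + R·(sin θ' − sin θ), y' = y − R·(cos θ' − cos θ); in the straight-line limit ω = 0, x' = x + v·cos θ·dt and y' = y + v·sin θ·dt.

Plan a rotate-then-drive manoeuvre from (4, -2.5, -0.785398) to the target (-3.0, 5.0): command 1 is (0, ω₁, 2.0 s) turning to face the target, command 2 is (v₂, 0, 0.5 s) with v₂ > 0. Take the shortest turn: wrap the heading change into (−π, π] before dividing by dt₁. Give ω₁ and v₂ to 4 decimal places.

ω₁ = 1.5536, v₂ = 20.5183

heading to target = atan2(5−-2.5, -3−4) = 2.3217
Δθ = wrap(2.3217 − -0.7854) = 3.1071; ω₁ = Δθ/dt₁ = 1.5536
distance = √((-3−4)² + (5−-2.5)²) = 10.2591; v₂ = distance/dt₂ = 20.5183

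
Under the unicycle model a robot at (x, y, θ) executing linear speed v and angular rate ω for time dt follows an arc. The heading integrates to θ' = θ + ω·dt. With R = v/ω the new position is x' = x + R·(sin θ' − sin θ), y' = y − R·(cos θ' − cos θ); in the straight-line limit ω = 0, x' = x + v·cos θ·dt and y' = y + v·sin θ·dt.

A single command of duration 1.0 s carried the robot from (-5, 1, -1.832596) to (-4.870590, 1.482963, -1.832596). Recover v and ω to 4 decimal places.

v = -0.5000, ω = 0.0000

Δθ = -1.832596 − -1.832596 = 0.000000
ω = Δθ/dt = 0.000000/1.0 = 0.0000
ω = 0 → v = (Δx·cos θ + Δy·sin θ)/dt = -0.5000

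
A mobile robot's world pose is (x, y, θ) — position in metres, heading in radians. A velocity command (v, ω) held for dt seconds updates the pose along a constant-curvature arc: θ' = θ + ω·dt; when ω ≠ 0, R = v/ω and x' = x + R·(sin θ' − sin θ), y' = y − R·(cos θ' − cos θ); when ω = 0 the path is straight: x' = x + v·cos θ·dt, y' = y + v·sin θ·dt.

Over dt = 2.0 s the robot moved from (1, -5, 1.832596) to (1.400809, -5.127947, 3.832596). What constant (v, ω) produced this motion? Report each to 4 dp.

v = -0.2500, ω = 1.0000

Δθ = 3.832596 − 1.832596 = 2.000000
ω = Δθ/dt = 2.000000/2.0 = 1.0000
R = Δx/(sin θ' − sin θ) = -0.2500
v = R·ω = -0.2500·1.0000 = -0.2500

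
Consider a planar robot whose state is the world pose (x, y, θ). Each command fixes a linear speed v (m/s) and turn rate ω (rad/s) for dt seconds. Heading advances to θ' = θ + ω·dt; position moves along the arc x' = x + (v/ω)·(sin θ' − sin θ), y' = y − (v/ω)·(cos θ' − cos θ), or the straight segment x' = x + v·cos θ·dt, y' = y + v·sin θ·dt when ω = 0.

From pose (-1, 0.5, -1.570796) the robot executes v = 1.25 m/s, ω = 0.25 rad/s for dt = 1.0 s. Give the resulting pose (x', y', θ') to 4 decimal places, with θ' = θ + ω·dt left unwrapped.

(-0.8446, -0.7370, -1.3208)

θ' = -1.5708 + 0.25·1.0 = -1.3208
R = v/ω = 1.25/0.25 = 5.0000
x' = -1 + 5.0000·(sin -1.3208 − sin -1.5708) = -0.8446
y' = 0.5 − 5.0000·(cos -1.3208 − cos -1.5708) = -0.7370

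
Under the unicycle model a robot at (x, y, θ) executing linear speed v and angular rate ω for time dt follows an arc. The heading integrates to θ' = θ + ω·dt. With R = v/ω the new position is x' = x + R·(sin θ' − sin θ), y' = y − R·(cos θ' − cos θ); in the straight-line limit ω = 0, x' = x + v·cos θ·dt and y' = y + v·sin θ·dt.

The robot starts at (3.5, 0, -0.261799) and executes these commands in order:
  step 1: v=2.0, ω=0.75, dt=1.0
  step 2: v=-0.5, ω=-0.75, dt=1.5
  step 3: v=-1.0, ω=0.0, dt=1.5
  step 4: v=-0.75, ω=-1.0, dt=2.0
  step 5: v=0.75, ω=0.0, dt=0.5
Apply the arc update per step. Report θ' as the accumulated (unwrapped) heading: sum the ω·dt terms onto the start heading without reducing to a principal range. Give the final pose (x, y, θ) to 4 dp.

(3.2809, 2.2435, -2.6368)

step 1: θ'=0.4882 (R=2.6667) → pose (5.4410, 0.2207, 0.4882)
step 2: θ'=-0.6368 (R=0.6667) → pose (4.7318, 0.2734, -0.6368)
step 3: θ'=-0.6368 (straight) → pose (3.5258, 1.1654, -0.6368)
step 4: θ'=-2.6368 (R=0.7500) → pose (3.6091, 2.4248, -2.6368)
step 5: θ'=-2.6368 (straight) → pose (3.2809, 2.2435, -2.6368)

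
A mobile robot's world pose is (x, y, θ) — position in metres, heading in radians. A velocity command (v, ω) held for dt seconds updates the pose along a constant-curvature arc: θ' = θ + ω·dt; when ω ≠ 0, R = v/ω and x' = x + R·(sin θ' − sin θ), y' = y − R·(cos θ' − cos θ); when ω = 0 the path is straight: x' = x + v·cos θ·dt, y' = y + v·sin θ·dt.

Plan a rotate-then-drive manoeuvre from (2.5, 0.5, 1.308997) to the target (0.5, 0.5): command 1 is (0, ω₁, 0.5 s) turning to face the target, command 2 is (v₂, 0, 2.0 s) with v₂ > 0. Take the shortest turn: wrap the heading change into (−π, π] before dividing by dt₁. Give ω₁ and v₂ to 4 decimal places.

ω₁ = 3.6652, v₂ = 1.0000

heading to target = atan2(0.5−0.5, 0.5−2.5) = 3.1416
Δθ = wrap(3.1416 − 1.3090) = 1.8326; ω₁ = Δθ/dt₁ = 3.6652
distance = √((0.5−2.5)² + (0.5−0.5)²) = 2.0000; v₂ = distance/dt₂ = 1.0000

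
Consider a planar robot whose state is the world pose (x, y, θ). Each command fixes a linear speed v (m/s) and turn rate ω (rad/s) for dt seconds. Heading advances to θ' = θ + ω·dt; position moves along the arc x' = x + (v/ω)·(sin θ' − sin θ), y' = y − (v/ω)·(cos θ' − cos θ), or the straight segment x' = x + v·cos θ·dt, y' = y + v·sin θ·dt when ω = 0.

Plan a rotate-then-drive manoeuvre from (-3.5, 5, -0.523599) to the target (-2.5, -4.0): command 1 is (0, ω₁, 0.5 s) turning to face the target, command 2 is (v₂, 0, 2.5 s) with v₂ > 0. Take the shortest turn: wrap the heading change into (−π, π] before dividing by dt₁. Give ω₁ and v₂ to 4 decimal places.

heading to target = atan2(-4−5, -2.5−-3.5) = -1.4601
Δθ = wrap(-1.4601 − -0.5236) = -0.9365; ω₁ = Δθ/dt₁ = -1.8731
distance = √((-2.5−-3.5)² + (-4−5)²) = 9.0554; v₂ = distance/dt₂ = 3.6222

ω₁ = -1.8731, v₂ = 3.6222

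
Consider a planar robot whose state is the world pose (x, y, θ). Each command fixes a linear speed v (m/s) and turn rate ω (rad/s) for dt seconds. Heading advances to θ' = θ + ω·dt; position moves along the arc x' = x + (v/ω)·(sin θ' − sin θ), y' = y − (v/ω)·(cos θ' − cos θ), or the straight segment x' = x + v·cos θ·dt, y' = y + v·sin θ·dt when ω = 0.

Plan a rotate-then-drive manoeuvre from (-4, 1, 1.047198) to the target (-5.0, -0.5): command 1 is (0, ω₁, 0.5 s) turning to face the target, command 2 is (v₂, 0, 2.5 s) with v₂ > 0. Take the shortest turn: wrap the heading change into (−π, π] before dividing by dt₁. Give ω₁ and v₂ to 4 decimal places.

heading to target = atan2(-0.5−1, -5−-4) = -2.1588
Δθ = wrap(-2.1588 − 1.0472) = 3.0772; ω₁ = Δθ/dt₁ = 6.1544
distance = √((-5−-4)² + (-0.5−1)²) = 1.8028; v₂ = distance/dt₂ = 0.7211

ω₁ = 6.1544, v₂ = 0.7211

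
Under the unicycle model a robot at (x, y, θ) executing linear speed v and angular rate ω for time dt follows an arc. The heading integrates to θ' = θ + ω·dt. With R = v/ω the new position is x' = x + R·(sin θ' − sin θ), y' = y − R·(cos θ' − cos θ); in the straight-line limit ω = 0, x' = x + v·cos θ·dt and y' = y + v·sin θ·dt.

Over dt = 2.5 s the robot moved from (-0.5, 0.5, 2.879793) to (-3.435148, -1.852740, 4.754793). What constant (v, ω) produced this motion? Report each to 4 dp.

v = 1.7500, ω = 0.7500

Δθ = 4.754793 − 2.879793 = 1.875000
ω = Δθ/dt = 1.875000/2.5 = 0.7500
R = Δx/(sin θ' − sin θ) = 2.3333
v = R·ω = 2.3333·0.7500 = 1.7500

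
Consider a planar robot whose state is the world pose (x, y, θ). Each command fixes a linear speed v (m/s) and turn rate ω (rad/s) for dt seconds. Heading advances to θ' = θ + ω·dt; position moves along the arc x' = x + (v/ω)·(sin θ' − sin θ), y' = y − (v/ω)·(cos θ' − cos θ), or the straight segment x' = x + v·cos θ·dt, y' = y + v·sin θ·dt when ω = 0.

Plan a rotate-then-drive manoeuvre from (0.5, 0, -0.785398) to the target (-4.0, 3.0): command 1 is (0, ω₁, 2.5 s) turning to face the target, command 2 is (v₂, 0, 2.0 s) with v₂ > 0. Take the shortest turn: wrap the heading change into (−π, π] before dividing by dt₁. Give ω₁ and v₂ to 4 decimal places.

ω₁ = -1.1777, v₂ = 2.7042

heading to target = atan2(3−0, -4−0.5) = 2.5536
Δθ = wrap(2.5536 − -0.7854) = -2.9442; ω₁ = Δθ/dt₁ = -1.1777
distance = √((-4−0.5)² + (3−0)²) = 5.4083; v₂ = distance/dt₂ = 2.7042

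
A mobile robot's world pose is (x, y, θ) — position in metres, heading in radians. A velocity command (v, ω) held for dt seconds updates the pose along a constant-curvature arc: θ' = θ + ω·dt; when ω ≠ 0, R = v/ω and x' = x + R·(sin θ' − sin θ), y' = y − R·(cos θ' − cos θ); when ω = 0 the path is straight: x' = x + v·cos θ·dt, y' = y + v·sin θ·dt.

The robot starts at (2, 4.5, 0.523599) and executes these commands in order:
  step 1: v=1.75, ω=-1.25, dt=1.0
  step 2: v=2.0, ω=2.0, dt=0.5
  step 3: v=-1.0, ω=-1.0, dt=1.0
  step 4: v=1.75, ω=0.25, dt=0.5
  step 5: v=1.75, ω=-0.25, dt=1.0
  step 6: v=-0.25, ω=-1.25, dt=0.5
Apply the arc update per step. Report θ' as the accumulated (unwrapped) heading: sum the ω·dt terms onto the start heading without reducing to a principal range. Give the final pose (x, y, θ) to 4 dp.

(5.5747, 2.7490, -1.4764)

step 1: θ'=-0.7264 (R=-1.4000) → pose (3.6299, 4.3342, -0.7264)
step 2: θ'=0.2736 (R=1.0000) → pose (4.5642, 4.1189, 0.2736)
step 3: θ'=-0.7264 (R=1.0000) → pose (3.6299, 4.3342, -0.7264)
step 4: θ'=-0.6014 (R=7.0000) → pose (4.3186, 3.7953, -0.6014)
step 5: θ'=-0.8514 (R=-7.0000) → pose (5.6234, 2.6360, -0.8514)
step 6: θ'=-1.4764 (R=0.2000) → pose (5.5747, 2.7490, -1.4764)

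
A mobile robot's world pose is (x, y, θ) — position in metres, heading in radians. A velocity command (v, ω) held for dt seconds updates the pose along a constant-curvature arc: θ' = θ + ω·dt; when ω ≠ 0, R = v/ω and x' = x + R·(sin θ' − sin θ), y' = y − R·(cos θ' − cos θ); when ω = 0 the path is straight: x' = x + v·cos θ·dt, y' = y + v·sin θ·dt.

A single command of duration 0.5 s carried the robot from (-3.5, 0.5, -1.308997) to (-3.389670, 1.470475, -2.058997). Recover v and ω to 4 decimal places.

Δθ = -2.058997 − -1.308997 = -0.750000
ω = Δθ/dt = -0.750000/0.5 = -1.5000
R = −Δy/(cos θ' − cos θ) = 1.3333
v = R·ω = 1.3333·-1.5000 = -2.0000

v = -2.0000, ω = -1.5000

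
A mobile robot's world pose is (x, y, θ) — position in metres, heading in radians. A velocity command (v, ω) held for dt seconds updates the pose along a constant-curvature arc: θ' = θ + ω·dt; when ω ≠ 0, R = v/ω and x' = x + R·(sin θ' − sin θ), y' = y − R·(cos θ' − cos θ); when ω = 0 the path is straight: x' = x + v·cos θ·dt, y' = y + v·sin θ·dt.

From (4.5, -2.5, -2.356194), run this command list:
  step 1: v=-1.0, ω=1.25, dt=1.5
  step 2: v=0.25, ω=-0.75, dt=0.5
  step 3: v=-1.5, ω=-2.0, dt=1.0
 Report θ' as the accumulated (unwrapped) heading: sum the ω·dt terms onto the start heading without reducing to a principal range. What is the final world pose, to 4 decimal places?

step 1: θ'=-0.4812 (R=-0.8000) → pose (4.3046, -1.2252, -0.4812)
step 2: θ'=-0.8562 (R=-0.3333) → pose (4.4021, -1.3022, -0.8562)
step 3: θ'=-2.8562 (R=0.7500) → pose (4.7575, -0.0911, -2.8562)

(4.7575, -0.0911, -2.8562)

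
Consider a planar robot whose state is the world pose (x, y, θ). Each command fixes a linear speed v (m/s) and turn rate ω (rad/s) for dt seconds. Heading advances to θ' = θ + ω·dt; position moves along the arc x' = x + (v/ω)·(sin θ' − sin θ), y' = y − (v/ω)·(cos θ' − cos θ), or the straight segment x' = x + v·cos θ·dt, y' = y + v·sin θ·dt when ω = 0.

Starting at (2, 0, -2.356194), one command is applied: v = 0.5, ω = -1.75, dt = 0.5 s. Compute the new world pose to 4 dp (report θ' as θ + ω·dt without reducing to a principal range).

θ' = -2.3562 + -1.75·0.5 = -3.2312
R = v/ω = 0.5/-1.75 = -0.2857
x' = 2 + -0.2857·(sin -3.2312 − sin -2.3562) = 1.7724
y' = 0 − -0.2857·(cos -3.2312 − cos -2.3562) = -0.0825

(1.7724, -0.0825, -3.2312)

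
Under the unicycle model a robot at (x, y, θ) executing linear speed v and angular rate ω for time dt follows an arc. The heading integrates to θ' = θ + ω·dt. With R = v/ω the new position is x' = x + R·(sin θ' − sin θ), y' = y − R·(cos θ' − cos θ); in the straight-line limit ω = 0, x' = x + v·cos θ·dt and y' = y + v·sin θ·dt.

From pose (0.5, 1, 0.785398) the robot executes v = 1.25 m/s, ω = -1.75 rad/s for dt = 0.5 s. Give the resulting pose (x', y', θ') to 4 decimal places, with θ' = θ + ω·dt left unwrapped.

θ' = 0.7854 + -1.75·0.5 = -0.0896
R = v/ω = 1.25/-1.75 = -0.7143
x' = 0.5 + -0.7143·(sin -0.0896 − sin 0.7854) = 1.0690
y' = 1 − -0.7143·(cos -0.0896 − cos 0.7854) = 1.2063

(1.0690, 1.2063, -0.0896)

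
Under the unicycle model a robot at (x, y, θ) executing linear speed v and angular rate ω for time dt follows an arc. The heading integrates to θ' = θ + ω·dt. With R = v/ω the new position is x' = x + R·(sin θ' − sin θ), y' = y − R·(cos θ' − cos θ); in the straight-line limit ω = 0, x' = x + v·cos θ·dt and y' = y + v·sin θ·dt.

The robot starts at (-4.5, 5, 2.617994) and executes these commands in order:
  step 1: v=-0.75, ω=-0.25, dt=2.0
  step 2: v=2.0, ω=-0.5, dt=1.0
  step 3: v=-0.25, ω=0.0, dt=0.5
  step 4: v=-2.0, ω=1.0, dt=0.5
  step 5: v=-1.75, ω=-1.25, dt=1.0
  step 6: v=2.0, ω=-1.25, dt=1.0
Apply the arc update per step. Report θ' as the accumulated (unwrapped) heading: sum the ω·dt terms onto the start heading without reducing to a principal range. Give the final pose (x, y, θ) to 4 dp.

(-2.0320, 3.6014, -0.3820)

step 1: θ'=2.1180 (R=3.0000) → pose (-3.4380, 3.9628, 2.1180)
step 2: θ'=1.6180 (R=-4.0000) → pose (-4.0176, 5.8553, 1.6180)
step 3: θ'=1.6180 (straight) → pose (-4.0117, 5.7304, 1.6180)
step 4: θ'=2.1180 (R=-2.0000) → pose (-3.7219, 4.7842, 2.1180)
step 5: θ'=0.8680 (R=1.4000) → pose (-3.8493, 3.1509, 0.8680)
step 6: θ'=-0.3820 (R=-1.6000) → pose (-2.0320, 3.6014, -0.3820)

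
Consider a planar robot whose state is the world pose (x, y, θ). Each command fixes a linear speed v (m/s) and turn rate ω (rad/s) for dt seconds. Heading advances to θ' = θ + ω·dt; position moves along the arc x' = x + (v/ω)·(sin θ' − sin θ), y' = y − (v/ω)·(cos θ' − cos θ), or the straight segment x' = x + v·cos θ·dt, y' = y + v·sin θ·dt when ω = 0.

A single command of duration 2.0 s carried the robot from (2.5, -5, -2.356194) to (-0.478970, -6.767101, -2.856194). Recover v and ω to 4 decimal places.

Δθ = -2.856194 − -2.356194 = -0.500000
ω = Δθ/dt = -0.500000/2.0 = -0.2500
R = Δx/(sin θ' − sin θ) = -7.0000
v = R·ω = -7.0000·-0.2500 = 1.7500

v = 1.7500, ω = -0.2500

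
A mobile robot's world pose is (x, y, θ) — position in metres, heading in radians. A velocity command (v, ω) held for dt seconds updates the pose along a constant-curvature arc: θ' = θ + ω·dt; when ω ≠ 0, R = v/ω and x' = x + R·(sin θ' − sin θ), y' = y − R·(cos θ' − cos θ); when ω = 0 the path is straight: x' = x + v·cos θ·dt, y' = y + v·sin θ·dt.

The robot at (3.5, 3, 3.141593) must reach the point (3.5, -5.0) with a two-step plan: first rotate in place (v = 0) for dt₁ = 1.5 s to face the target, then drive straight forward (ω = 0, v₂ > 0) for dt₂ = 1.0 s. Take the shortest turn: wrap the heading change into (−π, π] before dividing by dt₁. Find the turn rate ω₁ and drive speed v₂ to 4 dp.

ω₁ = 1.0472, v₂ = 8.0000

heading to target = atan2(-5−3, 3.5−3.5) = -1.5708
Δθ = wrap(-1.5708 − 3.1416) = 1.5708; ω₁ = Δθ/dt₁ = 1.0472
distance = √((3.5−3.5)² + (-5−3)²) = 8.0000; v₂ = distance/dt₂ = 8.0000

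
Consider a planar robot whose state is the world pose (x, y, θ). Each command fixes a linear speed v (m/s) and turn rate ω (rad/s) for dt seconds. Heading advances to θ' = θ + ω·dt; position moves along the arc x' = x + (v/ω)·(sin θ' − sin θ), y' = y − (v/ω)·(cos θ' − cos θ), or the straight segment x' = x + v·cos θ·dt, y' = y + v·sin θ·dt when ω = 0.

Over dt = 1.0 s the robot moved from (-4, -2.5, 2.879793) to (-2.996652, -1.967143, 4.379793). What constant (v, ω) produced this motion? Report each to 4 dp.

Δθ = 4.379793 − 2.879793 = 1.500000
ω = Δθ/dt = 1.500000/1.0 = 1.5000
R = Δx/(sin θ' − sin θ) = -0.8333
v = R·ω = -0.8333·1.5000 = -1.2500

v = -1.2500, ω = 1.5000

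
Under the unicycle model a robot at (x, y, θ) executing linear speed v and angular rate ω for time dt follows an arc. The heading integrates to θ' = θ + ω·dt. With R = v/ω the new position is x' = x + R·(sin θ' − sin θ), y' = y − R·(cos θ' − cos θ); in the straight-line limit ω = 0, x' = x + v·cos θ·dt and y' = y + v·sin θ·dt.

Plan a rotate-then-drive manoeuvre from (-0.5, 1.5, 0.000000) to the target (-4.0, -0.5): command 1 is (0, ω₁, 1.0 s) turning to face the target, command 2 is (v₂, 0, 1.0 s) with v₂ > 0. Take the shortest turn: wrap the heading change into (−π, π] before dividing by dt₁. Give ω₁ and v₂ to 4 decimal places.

heading to target = atan2(-0.5−1.5, -4−-0.5) = -2.6224
Δθ = wrap(-2.6224 − 0.0000) = -2.6224; ω₁ = Δθ/dt₁ = -2.6224
distance = √((-4−-0.5)² + (-0.5−1.5)²) = 4.0311; v₂ = distance/dt₂ = 4.0311

ω₁ = -2.6224, v₂ = 4.0311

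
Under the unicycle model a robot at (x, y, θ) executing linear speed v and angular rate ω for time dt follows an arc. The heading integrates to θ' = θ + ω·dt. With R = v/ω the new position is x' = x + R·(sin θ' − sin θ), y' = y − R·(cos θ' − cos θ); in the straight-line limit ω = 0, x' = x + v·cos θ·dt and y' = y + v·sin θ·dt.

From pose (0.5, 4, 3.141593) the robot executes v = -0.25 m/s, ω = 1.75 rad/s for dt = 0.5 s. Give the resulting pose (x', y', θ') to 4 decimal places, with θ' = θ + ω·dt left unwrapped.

θ' = 3.1416 + 1.75·0.5 = 4.0166
R = v/ω = -0.25/1.75 = -0.1429
x' = 0.5 + -0.1429·(sin 4.0166 − sin 3.1416) = 0.6096
y' = 4 − -0.1429·(cos 4.0166 − cos 3.1416) = 4.0513

(0.6096, 4.0513, 4.0166)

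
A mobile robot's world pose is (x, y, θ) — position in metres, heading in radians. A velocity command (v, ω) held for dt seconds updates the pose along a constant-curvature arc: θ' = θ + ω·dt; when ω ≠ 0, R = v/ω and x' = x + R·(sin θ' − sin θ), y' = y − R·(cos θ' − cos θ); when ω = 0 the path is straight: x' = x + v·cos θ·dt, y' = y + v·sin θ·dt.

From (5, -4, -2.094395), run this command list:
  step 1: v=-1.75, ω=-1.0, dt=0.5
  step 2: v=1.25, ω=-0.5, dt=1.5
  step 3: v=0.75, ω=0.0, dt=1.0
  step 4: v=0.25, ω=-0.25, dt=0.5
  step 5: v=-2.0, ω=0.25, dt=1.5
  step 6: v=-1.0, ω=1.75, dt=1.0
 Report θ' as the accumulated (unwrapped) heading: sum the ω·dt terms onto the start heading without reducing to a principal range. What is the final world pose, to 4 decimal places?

step 1: θ'=-2.5944 (R=1.7500) → pose (5.6050, -3.3805, -2.5944)
step 2: θ'=-3.3444 (R=-2.5000) → pose (3.8007, -3.6943, -3.3444)
step 3: θ'=-3.3444 (straight) → pose (3.0661, -3.5433, -3.3444)
step 4: θ'=-3.4694 (R=-1.0000) → pose (2.9456, -3.5105, -3.4694)
step 5: θ'=-3.0944 (R=-8.0000) → pose (5.8987, -3.9276, -3.0944)
step 6: θ'=-1.3444 (R=-0.5714) → pose (6.4286, -3.2285, -1.3444)

(6.4286, -3.2285, -1.3444)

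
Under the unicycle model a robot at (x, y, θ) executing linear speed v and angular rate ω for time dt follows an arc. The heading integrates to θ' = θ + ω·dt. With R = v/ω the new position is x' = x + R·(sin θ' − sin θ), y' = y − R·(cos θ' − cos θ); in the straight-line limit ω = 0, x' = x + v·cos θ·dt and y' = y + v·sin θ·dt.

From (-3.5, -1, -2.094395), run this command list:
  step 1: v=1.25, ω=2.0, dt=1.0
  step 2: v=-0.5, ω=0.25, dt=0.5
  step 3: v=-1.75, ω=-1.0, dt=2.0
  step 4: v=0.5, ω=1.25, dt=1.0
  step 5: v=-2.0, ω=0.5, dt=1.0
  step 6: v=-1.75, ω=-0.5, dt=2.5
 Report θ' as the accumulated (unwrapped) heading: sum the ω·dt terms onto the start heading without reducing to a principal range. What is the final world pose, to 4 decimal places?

step 1: θ'=-0.0944 (R=0.6250) → pose (-3.0176, -1.9347, -0.0944)
step 2: θ'=0.0306 (R=-2.0000) → pose (-3.2674, -1.9268, 0.0306)
step 3: θ'=-1.9694 (R=1.7500) → pose (-4.9337, 0.5017, -1.9694)
step 4: θ'=-0.7194 (R=0.4000) → pose (-4.8286, 0.0455, -0.7194)
step 5: θ'=-0.2194 (R=-4.0000) → pose (-6.5938, 0.9408, -0.2194)
step 6: θ'=-1.4694 (R=3.5000) → pose (-9.3141, 4.0026, -1.4694)

(-9.3141, 4.0026, -1.4694)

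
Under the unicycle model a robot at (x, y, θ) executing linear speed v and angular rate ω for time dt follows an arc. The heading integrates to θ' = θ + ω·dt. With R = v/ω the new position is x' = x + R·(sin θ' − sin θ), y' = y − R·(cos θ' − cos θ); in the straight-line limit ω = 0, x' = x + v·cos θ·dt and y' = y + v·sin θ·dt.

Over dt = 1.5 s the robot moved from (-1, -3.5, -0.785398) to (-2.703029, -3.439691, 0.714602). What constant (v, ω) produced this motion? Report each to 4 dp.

Δθ = 0.714602 − -0.785398 = 1.500000
ω = Δθ/dt = 1.500000/1.5 = 1.0000
R = Δx/(sin θ' − sin θ) = -1.2500
v = R·ω = -1.2500·1.0000 = -1.2500

v = -1.2500, ω = 1.0000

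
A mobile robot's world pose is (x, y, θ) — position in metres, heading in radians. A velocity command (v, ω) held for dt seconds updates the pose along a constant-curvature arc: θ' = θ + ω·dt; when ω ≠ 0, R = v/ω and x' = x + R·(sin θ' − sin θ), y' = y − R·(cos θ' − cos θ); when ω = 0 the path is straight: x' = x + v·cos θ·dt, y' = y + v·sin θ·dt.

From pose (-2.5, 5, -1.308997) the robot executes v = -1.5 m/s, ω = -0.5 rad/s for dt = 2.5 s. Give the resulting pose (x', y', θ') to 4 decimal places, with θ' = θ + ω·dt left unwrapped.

(-1.2528, 8.2816, -2.5590)

θ' = -1.3090 + -0.5·2.5 = -2.5590
R = v/ω = -1.5/-0.5 = 3.0000
x' = -2.5 + 3.0000·(sin -2.5590 − sin -1.3090) = -1.2528
y' = 5 − 3.0000·(cos -2.5590 − cos -1.3090) = 8.2816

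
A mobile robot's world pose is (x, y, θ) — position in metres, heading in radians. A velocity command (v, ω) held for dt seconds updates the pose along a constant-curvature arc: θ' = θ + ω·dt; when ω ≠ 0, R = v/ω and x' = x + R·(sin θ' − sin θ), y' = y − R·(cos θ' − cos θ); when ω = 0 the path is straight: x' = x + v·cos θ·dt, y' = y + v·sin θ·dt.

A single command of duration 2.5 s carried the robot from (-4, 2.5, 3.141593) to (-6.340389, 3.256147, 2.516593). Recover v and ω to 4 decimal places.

Δθ = 2.516593 − 3.141593 = -0.625000
ω = Δθ/dt = -0.625000/2.5 = -0.2500
R = Δx/(sin θ' − sin θ) = -4.0000
v = R·ω = -4.0000·-0.2500 = 1.0000

v = 1.0000, ω = -0.2500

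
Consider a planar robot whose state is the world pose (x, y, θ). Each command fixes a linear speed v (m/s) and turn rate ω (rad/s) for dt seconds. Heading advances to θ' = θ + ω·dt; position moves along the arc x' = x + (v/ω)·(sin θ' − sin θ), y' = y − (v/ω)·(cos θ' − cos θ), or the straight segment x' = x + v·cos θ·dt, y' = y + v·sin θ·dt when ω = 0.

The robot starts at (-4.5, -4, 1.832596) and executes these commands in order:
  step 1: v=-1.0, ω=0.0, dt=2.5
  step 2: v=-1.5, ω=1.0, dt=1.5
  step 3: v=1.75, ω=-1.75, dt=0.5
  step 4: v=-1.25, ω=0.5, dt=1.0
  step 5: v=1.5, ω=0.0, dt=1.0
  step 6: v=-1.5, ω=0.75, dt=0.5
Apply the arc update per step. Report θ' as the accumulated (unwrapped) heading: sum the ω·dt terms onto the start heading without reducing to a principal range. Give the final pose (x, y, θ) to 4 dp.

step 1: θ'=1.8326 (straight) → pose (-3.8530, -6.4148, 1.8326)
step 2: θ'=3.3326 (R=-1.5000) → pose (-2.1193, -7.4993, 3.3326)
step 3: θ'=2.4576 (R=-1.0000) → pose (-2.9410, -7.2925, 2.4576)
step 4: θ'=2.9576 (R=-2.5000) → pose (-1.8187, -7.8127, 2.9576)
step 5: θ'=2.9576 (straight) → pose (-3.2934, -7.5383, 2.9576)
step 6: θ'=3.3326 (R=-2.0000) → pose (-2.5478, -7.5357, 3.3326)

(-2.5478, -7.5357, 3.3326)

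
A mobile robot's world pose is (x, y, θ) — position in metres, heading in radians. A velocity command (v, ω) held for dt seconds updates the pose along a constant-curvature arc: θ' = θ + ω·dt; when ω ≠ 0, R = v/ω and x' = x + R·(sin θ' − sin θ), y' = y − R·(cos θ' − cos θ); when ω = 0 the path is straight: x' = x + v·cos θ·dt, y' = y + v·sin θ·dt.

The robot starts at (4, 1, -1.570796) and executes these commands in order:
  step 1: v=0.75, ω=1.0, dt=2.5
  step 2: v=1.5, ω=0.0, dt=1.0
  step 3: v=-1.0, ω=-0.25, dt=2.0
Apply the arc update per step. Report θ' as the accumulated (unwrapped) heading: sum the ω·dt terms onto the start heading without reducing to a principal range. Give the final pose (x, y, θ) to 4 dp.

(4.7086, 0.5096, 0.4292)

step 1: θ'=0.9292 (R=0.7500) → pose (5.3509, 0.5511, 0.9292)
step 2: θ'=0.9292 (straight) → pose (6.2486, 1.7529, 0.9292)
step 3: θ'=0.4292 (R=4.0000) → pose (4.7086, 0.5096, 0.4292)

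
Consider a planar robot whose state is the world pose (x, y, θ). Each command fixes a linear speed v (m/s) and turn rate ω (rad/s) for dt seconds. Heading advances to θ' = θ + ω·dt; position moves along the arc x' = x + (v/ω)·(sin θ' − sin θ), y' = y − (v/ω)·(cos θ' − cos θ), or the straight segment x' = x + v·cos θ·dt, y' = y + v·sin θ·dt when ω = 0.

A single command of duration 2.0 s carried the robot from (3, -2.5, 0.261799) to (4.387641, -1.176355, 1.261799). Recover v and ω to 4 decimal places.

Δθ = 1.261799 − 0.261799 = 1.000000
ω = Δθ/dt = 1.000000/2.0 = 0.5000
R = Δx/(sin θ' − sin θ) = 2.0000
v = R·ω = 2.0000·0.5000 = 1.0000

v = 1.0000, ω = 0.5000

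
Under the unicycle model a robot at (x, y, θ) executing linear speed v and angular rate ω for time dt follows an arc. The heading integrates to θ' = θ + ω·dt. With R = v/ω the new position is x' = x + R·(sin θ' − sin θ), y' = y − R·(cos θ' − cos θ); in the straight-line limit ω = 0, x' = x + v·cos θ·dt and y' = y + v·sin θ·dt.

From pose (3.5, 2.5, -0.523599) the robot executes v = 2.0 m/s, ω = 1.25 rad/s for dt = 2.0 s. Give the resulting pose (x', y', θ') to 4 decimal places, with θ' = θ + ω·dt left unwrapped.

θ' = -0.5236 + 1.25·2.0 = 1.9764
R = v/ω = 2.0/1.25 = 1.6000
x' = 3.5 + 1.6000·(sin 1.9764 − sin -0.5236) = 5.7702
y' = 2.5 − 1.6000·(cos 1.9764 − cos -0.5236) = 4.5170

(5.7702, 4.5170, 1.9764)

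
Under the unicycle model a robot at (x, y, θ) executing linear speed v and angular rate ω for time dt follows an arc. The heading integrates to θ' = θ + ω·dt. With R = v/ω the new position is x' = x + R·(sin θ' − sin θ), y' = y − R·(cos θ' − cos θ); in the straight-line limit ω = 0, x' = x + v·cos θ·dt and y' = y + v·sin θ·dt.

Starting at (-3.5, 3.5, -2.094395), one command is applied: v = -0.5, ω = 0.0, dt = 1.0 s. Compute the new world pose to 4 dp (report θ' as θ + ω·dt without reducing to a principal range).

θ' = -2.0944 + 0.0·1.0 = -2.0944
ω = 0 → straight: x' = -3.5 + -0.5·cos(-2.0944)·1.0 = -3.2500
y' = 3.5 + -0.5·sin(-2.0944)·1.0 = 3.9330

(-3.2500, 3.9330, -2.0944)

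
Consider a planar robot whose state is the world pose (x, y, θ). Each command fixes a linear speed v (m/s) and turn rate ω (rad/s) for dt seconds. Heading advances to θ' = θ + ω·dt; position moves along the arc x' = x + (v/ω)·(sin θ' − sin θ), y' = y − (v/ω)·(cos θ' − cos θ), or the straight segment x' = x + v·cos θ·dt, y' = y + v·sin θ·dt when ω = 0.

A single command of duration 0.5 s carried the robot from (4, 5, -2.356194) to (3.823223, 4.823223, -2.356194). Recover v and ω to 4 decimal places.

Δθ = -2.356194 − -2.356194 = 0.000000
ω = Δθ/dt = 0.000000/0.5 = 0.0000
ω = 0 → v = (Δx·cos θ + Δy·sin θ)/dt = 0.5000

v = 0.5000, ω = 0.0000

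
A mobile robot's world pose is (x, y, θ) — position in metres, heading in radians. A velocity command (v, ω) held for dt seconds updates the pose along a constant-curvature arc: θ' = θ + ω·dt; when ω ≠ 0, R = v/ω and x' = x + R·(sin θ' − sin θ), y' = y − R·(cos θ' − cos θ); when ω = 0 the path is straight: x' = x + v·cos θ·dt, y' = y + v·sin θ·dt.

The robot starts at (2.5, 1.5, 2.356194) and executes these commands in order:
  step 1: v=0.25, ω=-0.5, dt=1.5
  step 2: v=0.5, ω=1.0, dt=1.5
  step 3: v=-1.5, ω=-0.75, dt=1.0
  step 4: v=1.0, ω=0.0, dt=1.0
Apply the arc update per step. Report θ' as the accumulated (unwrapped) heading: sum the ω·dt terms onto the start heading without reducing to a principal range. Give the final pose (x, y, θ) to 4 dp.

step 1: θ'=1.6062 (R=-0.5000) → pose (2.3539, 1.8359, 1.6062)
step 2: θ'=3.1062 (R=0.5000) → pose (1.8719, 2.3178, 3.1062)
step 3: θ'=2.3562 (R=2.0000) → pose (3.2153, 1.7333, 2.3562)
step 4: θ'=2.3562 (straight) → pose (2.5082, 2.4404, 2.3562)

(2.5082, 2.4404, 2.3562)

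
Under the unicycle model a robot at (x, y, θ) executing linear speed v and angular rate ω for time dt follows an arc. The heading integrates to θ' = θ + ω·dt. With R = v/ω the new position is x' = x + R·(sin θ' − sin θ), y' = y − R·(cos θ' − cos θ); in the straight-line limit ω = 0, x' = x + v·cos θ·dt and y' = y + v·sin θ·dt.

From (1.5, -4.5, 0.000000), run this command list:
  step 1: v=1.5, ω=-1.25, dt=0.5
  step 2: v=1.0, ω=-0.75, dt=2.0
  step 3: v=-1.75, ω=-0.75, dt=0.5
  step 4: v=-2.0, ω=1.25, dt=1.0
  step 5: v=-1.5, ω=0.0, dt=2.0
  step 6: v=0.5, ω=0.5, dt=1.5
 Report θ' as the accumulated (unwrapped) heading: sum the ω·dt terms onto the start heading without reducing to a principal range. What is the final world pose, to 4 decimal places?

(3.2278, -1.7974, -0.5000)

step 1: θ'=-0.6250 (R=-1.2000) → pose (2.2021, -4.7268, -0.6250)
step 2: θ'=-2.1250 (R=-1.3333) → pose (2.5557, -6.5098, -2.1250)
step 3: θ'=-2.5000 (R=2.3333) → pose (3.1434, -5.8684, -2.5000)
step 4: θ'=-1.2500 (R=-1.6000) → pose (3.7042, -4.0821, -1.2500)
step 5: θ'=-1.2500 (straight) → pose (2.7582, -1.2351, -1.2500)
step 6: θ'=-0.5000 (R=1.0000) → pose (3.2278, -1.7974, -0.5000)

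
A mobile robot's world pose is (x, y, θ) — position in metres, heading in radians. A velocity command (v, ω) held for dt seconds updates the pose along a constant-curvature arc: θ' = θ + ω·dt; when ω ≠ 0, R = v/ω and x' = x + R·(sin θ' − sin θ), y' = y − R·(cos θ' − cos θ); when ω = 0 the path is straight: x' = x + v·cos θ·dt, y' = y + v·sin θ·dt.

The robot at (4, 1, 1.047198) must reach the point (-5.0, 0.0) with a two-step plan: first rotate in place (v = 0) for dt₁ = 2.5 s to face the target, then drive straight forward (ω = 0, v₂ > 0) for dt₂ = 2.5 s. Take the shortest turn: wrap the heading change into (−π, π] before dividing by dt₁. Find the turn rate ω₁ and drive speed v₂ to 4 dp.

ω₁ = 0.8820, v₂ = 3.6222

heading to target = atan2(0−1, -5−4) = -3.0309
Δθ = wrap(-3.0309 − 1.0472) = 2.2051; ω₁ = Δθ/dt₁ = 0.8820
distance = √((-5−4)² + (0−1)²) = 9.0554; v₂ = distance/dt₂ = 3.6222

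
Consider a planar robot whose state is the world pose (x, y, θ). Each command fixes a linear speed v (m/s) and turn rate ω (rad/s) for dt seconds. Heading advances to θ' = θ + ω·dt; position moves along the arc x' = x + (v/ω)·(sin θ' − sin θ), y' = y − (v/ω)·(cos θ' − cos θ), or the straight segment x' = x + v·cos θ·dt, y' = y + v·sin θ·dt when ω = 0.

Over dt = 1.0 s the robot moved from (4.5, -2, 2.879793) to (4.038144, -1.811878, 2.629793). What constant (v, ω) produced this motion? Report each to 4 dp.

v = 0.5000, ω = -0.2500

Δθ = 2.629793 − 2.879793 = -0.250000
ω = Δθ/dt = -0.250000/1.0 = -0.2500
R = Δx/(sin θ' − sin θ) = -2.0000
v = R·ω = -2.0000·-0.2500 = 0.5000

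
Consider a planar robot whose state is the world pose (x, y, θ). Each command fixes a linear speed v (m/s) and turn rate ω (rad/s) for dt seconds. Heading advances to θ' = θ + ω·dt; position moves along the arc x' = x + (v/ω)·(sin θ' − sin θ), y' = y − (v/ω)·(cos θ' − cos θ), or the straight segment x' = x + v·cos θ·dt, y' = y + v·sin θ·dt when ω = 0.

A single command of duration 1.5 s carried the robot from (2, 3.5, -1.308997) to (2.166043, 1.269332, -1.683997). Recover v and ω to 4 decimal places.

Δθ = -1.683997 − -1.308997 = -0.375000
ω = Δθ/dt = -0.375000/1.5 = -0.2500
R = −Δy/(cos θ' − cos θ) = -6.0000
v = R·ω = -6.0000·-0.2500 = 1.5000

v = 1.5000, ω = -0.2500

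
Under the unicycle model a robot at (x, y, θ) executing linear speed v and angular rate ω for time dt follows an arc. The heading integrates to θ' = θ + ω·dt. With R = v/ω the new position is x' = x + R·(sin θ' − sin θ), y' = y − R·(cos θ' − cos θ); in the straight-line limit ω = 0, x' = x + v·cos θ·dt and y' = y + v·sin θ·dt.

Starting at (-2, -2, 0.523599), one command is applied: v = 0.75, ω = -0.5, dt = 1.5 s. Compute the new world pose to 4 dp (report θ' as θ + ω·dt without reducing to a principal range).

(-0.9133, -1.8373, -0.2264)

θ' = 0.5236 + -0.5·1.5 = -0.2264
R = v/ω = 0.75/-0.5 = -1.5000
x' = -2 + -1.5000·(sin -0.2264 − sin 0.5236) = -0.9133
y' = -2 − -1.5000·(cos -0.2264 − cos 0.5236) = -1.8373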